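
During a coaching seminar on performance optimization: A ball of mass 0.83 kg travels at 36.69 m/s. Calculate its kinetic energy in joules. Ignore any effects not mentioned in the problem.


KE = 0.5 * m * v^2
KE = 0.5 * 0.83 * 36.69^2
KE = 0.5 * 0.83 * 1346.1561 = 558.6548 J

558.6548 J


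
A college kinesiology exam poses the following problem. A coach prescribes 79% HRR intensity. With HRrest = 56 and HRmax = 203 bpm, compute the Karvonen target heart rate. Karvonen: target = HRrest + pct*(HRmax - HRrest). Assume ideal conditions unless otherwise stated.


Target = HRrest + pct*(HRmax - HRrest)
Heart rate reserve = HRmax - HRrest = 203 - 56 = 147 bpm
Fraction = 79% = 0.79
Target = 56 + 0.79 * 147
Target = 56 + 116.13 = 172.13 bpm

172.13 bpm


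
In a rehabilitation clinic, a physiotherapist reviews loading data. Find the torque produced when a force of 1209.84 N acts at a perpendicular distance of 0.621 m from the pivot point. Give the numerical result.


tau = F * d
tau = 1209.84 * 0.621
tau = 751.3106 N*m

751.3106 N*m


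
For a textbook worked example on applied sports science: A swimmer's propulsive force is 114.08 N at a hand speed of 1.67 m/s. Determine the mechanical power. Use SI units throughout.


P = F * v
P = 114.08 * 1.67
P = 190.5136 W

190.5136 W


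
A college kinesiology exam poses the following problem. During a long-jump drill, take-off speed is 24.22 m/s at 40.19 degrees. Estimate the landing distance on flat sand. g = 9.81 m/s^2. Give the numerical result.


R = v^2 * sin(2*theta) / g
Convert angle to radians: theta = 40.19 deg = 0.7014 rad
sin(2*theta) = sin(1.4029) = 0.9859
R = 24.22^2 * 0.9859 / 9.81
R = 586.6084 * 0.9859 / 9.81 = 58.9561 m

58.9561 m


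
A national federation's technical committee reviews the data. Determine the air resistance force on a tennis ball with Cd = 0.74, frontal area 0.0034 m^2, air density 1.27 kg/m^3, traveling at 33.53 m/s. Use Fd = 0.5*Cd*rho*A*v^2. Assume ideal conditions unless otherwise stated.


Fd = 0.5 * Cd * rho * A * v^2
Fd = 0.5 * 0.74 * 1.27 * 0.0034 * 33.53^2
v^2 = 1124.2609
Fd = 0.5 * 0.74 * 1.27 * 0.0034 * 1124.2609 = 1.7962 N

1.7962 N


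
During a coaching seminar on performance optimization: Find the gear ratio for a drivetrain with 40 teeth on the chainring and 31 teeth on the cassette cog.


GR = front_teeth / rear_teeth
GR = 40 / 31
GR = 1.2903

1.2903


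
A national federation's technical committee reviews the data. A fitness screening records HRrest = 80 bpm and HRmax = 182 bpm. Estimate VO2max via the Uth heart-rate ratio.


VO2max = 15.3 * HRmax / HRrest
VO2max = 15.3 * 182 / 80
VO2max = 2784.6 / 80 = 34.8075 mL/kg/min

34.8075 mL/kg/min


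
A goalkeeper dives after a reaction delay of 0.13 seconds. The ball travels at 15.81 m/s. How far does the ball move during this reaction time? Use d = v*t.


d = v * t
d = 15.81 * 0.13
d = 2.0553 m

2.0553 m


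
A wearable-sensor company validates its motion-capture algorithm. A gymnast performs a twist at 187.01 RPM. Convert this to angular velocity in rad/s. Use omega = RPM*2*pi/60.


omega = RPM * 2 * pi / 60
omega = 187.01 * 2 * 3.14159 / 60
omega = 1175.0185 / 60 = 19.5836 rad/s

19.5836 rad/s


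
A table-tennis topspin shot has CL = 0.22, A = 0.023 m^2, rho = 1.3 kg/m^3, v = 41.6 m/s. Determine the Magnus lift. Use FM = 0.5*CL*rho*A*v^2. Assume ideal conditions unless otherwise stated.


FM = 0.5 * CL * rho * A * v^2
FM = 0.5 * 0.22 * 1.3 * 0.023 * 41.6^2
v^2 = 1730.56
FM = 0.5 * 0.22 * 1.3 * 0.023 * 1730.56 = 5.6918 N

5.6918 N


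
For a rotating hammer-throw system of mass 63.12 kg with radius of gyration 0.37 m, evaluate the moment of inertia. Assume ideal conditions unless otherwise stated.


I = m * k^2
I = 63.12 * 0.37^2
I = 63.12 * 0.1369 = 8.6411 kg*m^2

8.6411 kg*m^2


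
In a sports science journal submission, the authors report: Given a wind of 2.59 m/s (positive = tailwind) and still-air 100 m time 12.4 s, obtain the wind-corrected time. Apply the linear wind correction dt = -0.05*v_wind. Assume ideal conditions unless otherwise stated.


dt = -0.05 * v_wind = -0.05 * 2.59 = -0.1295 s
t_corrected = t_still + dt = 12.4 + (-0.1295)
t_corrected = 12.2705 s

12.2705 s


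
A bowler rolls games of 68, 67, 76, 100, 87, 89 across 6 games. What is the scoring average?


Average = sum / n
Sum = 487
Average = 487 / 6 = 81.1667

81.1667


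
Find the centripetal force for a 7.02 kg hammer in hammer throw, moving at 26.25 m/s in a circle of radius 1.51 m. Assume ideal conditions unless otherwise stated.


Fc = m * v^2 / r
v^2 = 26.25^2 = 689.0625
Fc = 7.02 * 689.0625 / 1.51
Fc = 4837.2188 / 1.51 = 3203.4561 N

3203.4561 N


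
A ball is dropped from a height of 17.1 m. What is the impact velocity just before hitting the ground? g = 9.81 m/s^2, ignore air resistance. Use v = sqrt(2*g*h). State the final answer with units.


v = sqrt(2 * g * h)
v = sqrt(2 * 9.81 * 17.1)
v = sqrt(335.502) = 18.3167 m/s

18.3167 m/s


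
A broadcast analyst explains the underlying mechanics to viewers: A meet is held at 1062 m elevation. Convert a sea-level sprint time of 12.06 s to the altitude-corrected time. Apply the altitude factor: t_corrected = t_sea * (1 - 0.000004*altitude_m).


Correction factor = 1 - 0.000004 * 1062 = 0.995752
t_corrected = t_sea * factor = 12.06 * 0.995752
t_corrected = 12.0088 s

12.0088 s


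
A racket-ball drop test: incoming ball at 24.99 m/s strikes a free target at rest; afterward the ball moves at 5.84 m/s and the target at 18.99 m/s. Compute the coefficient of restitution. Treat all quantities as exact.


e = (v2_after - v1_after) / (v1_before - v2_before)
Numerator = 18.99 - 5.84 = 13.15
Denominator = 24.99 - 0 = 24.99
e = 13.15 / 24.99 = 0.5262

0.5262


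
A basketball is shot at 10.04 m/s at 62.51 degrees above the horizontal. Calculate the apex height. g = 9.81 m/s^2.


H = (v*sin(theta))^2 / (2*g)
vy = v*sin(theta) = 10.04 * sin(62.51 deg) = 8.9064 m/s
H = vy^2 / (2*g) = 79.3239 / (2*9.81)
H = 79.3239 / 19.62 = 4.043 m

4.043 m


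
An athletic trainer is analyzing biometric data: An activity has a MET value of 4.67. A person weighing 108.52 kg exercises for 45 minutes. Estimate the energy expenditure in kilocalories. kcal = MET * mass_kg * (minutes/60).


kcal = MET * mass * time_hr
Convert time: 45 min = 0.75 hr
kcal = 4.67 * 108.52 * 0.75
kcal = 380.0913 kcal

380.0913 kcal


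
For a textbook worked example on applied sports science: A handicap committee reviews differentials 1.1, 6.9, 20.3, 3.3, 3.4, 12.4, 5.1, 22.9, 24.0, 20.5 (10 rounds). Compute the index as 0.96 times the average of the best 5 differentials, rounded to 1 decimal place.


All differentials: 1.1, 6.9, 20.3, 3.3, 3.4, 12.4, 5.1, 22.9, 24.0, 20.5
Sorted: 1.1, 3.3, 3.4, 5.1, 6.9, 12.4, 20.3, 20.5, 22.9, 24.0
Best 5: 1.1, 3.3, 3.4, 5.1, 6.9
Average of best = 19.8 / 5 = 3.96
Raw index = 3.96 * 0.96 = 3.8016
Handicap index = round(3.8016, 1) = 3.8

3.8


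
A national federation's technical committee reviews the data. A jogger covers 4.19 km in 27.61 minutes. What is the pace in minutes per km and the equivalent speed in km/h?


Pace = time / distance = 27.61 min / 4.19 km = 6.5895 min/km
Speed = distance / time_in_hours = 4.19 / 0.4602 hr
Speed = 9.1054 km/h

6.5895 min/km, 9.1054 km/h


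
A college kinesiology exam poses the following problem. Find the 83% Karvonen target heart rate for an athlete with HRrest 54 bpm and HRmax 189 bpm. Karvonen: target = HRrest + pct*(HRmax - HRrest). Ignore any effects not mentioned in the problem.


Target = HRrest + pct*(HRmax - HRrest)
Heart rate reserve = HRmax - HRrest = 189 - 54 = 135 bpm
Fraction = 83% = 0.83
Target = 54 + 0.83 * 135
Target = 54 + 112.05 = 166.05 bpm

166.05 bpm


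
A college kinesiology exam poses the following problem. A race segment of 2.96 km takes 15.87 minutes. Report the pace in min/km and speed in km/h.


Pace = time / distance = 15.87 min / 2.96 km = 5.3615 min/km
Speed = distance / time_in_hours = 2.96 / 0.2645 hr
Speed = 11.1909 km/h

5.3615 min/km, 11.1909 km/h


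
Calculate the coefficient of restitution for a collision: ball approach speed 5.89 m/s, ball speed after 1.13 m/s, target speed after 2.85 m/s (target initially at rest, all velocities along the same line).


e = (v2_after - v1_after) / (v1_before - v2_before)
Numerator = 2.85 - 1.13 = 1.72
Denominator = 5.89 - 0 = 5.89
e = 1.72 / 5.89 = 0.292

0.292


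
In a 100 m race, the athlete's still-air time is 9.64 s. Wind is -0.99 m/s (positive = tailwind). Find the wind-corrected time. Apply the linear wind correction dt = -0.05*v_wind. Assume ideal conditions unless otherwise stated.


dt = -0.05 * v_wind = -0.05 * -0.99 = 0.0495 s
t_corrected = t_still + dt = 9.64 + (0.0495)
t_corrected = 9.6895 s

9.6895 s


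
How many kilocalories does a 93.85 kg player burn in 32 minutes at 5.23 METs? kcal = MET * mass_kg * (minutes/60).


kcal = MET * mass * time_hr
Convert time: 32 min = 0.5333 hr
kcal = 5.23 * 93.85 * 0.5333
kcal = 261.7789 kcal

261.7789 kcal


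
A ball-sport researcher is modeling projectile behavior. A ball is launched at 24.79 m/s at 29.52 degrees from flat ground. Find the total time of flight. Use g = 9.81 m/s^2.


T = 2*v*sin(theta)/g
sin(theta) = sin(29.52 deg) = 0.4927
T = 2*24.79*0.4927 / 9.81
T = 24.4294 / 9.81 = 2.4903 s

2.4903 s


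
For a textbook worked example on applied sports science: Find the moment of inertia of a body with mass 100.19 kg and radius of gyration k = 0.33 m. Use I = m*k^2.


I = m * k^2
I = 100.19 * 0.33^2
I = 100.19 * 0.1089 = 10.9107 kg*m^2

10.9107 kg*m^2


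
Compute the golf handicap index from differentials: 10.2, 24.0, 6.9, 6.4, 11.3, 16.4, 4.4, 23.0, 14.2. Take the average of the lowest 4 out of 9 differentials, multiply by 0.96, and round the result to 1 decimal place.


All differentials: 10.2, 24.0, 6.9, 6.4, 11.3, 16.4, 4.4, 23.0, 14.2
Sorted: 4.4, 6.4, 6.9, 10.2, 11.3, 14.2, 16.4, 23.0, 24.0
Best 4: 4.4, 6.4, 6.9, 10.2
Average of best = 27.9 / 4 = 6.975
Raw index = 6.975 * 0.96 = 6.696
Handicap index = round(6.696, 1) = 6.7

6.7


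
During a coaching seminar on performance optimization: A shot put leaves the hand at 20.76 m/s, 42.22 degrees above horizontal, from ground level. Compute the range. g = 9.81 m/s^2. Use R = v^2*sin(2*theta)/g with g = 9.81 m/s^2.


R = v^2 * sin(2*theta) / g
Convert angle to radians: theta = 42.22 deg = 0.7369 rad
sin(2*theta) = sin(1.4738) = 0.9953
R = 20.76^2 * 0.9953 / 9.81
R = 430.9776 * 0.9953 / 9.81 = 43.7258 m

43.7258 m


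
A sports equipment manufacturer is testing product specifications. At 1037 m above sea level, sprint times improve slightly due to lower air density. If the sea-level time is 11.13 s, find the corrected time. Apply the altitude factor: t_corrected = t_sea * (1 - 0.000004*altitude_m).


Correction factor = 1 - 0.000004 * 1037 = 0.995852
t_corrected = t_sea * factor = 11.13 * 0.995852
t_corrected = 11.0838 s

11.0838 s


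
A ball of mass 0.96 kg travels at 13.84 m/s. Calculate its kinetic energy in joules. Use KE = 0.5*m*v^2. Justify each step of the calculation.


KE = 0.5 * m * v^2
KE = 0.5 * 0.96 * 13.84^2
KE = 0.5 * 0.96 * 191.5456 = 91.9419 J

91.9419 J


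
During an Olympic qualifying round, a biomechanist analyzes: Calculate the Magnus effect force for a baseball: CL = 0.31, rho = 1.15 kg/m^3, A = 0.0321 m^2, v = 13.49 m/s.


FM = 0.5 * CL * rho * A * v^2
FM = 0.5 * 0.31 * 1.15 * 0.0321 * 13.49^2
v^2 = 181.9801
FM = 0.5 * 0.31 * 1.15 * 0.0321 * 181.9801 = 1.0413 N

1.0413 N


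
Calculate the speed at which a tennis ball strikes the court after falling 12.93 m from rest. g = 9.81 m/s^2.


v = sqrt(2 * g * h)
v = sqrt(2 * 9.81 * 12.93)
v = sqrt(253.6866) = 15.9275 m/s

15.9275 m/s


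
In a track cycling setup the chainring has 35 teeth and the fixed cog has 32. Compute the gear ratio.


GR = front_teeth / rear_teeth
GR = 35 / 32
GR = 1.0938

1.0938


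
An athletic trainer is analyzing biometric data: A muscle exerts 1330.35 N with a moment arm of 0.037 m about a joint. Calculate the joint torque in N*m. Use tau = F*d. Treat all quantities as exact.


tau = F * d
tau = 1330.35 * 0.037
tau = 49.2229 N*m

49.2229 N*m


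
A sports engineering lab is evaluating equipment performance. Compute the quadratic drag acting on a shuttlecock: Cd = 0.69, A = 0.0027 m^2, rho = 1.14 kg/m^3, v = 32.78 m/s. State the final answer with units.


Fd = 0.5 * Cd * rho * A * v^2
Fd = 0.5 * 0.69 * 1.14 * 0.0027 * 32.78^2
v^2 = 1074.5284
Fd = 0.5 * 0.69 * 1.14 * 0.0027 * 1074.5284 = 1.1411 N

1.1411 N


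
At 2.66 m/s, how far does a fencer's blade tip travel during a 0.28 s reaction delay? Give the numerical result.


d = v * t
d = 2.66 * 0.28
d = 0.7448 m

0.7448 m


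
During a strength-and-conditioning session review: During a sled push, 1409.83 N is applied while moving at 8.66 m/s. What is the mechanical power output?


P = F * v
P = 1409.83 * 8.66
P = 12209.1278 W

12209.1278 W


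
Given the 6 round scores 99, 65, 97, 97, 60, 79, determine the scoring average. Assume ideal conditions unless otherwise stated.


Average = sum / n
Sum = 497
Average = 497 / 6 = 82.8333

82.8333


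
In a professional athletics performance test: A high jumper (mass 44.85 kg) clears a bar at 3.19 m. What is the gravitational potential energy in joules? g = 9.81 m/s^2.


PE = m * g * h
PE = 44.85 * 9.81 * 3.19
PE = 439.9785 * 3.19 = 1403.5314 J

1403.5314 J


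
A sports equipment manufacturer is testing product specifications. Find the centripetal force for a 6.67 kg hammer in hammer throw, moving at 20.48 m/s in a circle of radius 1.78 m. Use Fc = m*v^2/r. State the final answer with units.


Fc = m * v^2 / r
v^2 = 20.48^2 = 419.4304
Fc = 6.67 * 419.4304 / 1.78
Fc = 2797.6008 / 1.78 = 1571.6858 N

1571.6858 N


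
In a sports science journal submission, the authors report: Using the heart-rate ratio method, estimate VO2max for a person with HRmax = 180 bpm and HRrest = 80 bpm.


VO2max = 15.3 * HRmax / HRrest
VO2max = 15.3 * 180 / 80
VO2max = 2754 / 80 = 34.425 mL/kg/min

34.425 mL/kg/min


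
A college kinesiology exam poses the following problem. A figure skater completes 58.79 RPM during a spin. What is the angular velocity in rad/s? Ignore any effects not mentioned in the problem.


omega = RPM * 2 * pi / 60
omega = 58.79 * 2 * 3.14159 / 60
omega = 369.3885 / 60 = 6.1565 rad/s

6.1565 rad/s


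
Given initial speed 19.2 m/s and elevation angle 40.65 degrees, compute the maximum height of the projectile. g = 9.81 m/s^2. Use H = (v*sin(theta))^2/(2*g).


H = (v*sin(theta))^2 / (2*g)
vy = v*sin(theta) = 19.2 * sin(40.65 deg) = 12.5076 m/s
H = vy^2 / (2*g) = 156.4396 / (2*9.81)
H = 156.4396 / 19.62 = 7.9735 m

7.9735 m


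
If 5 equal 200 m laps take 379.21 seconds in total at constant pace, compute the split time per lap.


Split time = total_time / n_laps = 379.21 / 5
Split time = 75.842 s per lap

75.842 s


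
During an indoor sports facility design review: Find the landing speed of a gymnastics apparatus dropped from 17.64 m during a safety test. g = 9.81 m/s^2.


v = sqrt(2 * g * h)
v = sqrt(2 * 9.81 * 17.64)
v = sqrt(346.0968) = 18.6037 m/s

18.6037 m/s


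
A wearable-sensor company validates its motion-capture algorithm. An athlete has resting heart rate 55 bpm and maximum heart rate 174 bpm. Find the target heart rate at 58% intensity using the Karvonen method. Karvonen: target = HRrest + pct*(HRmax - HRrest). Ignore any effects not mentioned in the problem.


Target = HRrest + pct*(HRmax - HRrest)
Heart rate reserve = HRmax - HRrest = 174 - 55 = 119 bpm
Fraction = 58% = 0.58
Target = 55 + 0.58 * 119
Target = 55 + 69.02 = 124.02 bpm

124.02 bpm


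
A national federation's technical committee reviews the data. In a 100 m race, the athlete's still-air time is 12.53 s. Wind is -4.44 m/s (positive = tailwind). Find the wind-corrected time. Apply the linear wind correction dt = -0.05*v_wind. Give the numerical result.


dt = -0.05 * v_wind = -0.05 * -4.44 = 0.222 s
t_corrected = t_still + dt = 12.53 + (0.222)
t_corrected = 12.752 s

12.752 s


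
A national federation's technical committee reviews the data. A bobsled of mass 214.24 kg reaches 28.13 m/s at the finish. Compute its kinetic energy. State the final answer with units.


KE = 0.5 * m * v^2
KE = 0.5 * 214.24 * 28.13^2
KE = 0.5 * 214.24 * 791.2969 = 84763.7239 J

84763.7239 J


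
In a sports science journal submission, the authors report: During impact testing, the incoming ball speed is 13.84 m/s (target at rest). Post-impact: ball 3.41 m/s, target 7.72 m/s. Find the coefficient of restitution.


e = (v2_after - v1_after) / (v1_before - v2_before)
Numerator = 7.72 - 3.41 = 4.31
Denominator = 13.84 - 0 = 13.84
e = 4.31 / 13.84 = 0.3114

0.3114


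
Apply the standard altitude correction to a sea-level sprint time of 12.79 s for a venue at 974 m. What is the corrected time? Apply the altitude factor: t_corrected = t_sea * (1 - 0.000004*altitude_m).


Correction factor = 1 - 0.000004 * 974 = 0.996104
t_corrected = t_sea * factor = 12.79 * 0.996104
t_corrected = 12.7402 s

12.7402 s


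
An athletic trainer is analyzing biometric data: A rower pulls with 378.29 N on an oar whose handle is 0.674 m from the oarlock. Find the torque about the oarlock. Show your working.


tau = F * d
tau = 378.29 * 0.674
tau = 254.9675 N*m

254.9675 N*m


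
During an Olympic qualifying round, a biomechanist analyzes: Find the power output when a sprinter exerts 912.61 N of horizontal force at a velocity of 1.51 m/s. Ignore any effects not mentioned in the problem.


P = F * v
P = 912.61 * 1.51
P = 1378.0411 W

1378.0411 W


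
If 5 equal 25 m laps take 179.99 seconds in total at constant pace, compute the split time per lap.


Split time = total_time / n_laps = 179.99 / 5
Split time = 35.998 s per lap

35.998 s


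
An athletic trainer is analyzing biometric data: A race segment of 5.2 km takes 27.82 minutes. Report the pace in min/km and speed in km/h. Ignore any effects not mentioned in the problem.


Pace = time / distance = 27.82 min / 5.2 km = 5.35 min/km
Speed = distance / time_in_hours = 5.2 / 0.4637 hr
Speed = 11.215 km/h

5.35 min/km, 11.215 km/h


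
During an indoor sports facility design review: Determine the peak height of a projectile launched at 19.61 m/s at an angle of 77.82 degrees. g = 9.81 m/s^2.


H = (v*sin(theta))^2 / (2*g)
vy = v*sin(theta) = 19.61 * sin(77.82 deg) = 19.1686 m/s
H = vy^2 / (2*g) = 367.4341 / (2*9.81)
H = 367.4341 / 19.62 = 18.7275 m

18.7275 m


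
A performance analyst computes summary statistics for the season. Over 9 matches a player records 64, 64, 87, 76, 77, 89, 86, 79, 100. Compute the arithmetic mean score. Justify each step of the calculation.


Average = sum / n
Sum = 722
Average = 722 / 9 = 80.2222

80.2222


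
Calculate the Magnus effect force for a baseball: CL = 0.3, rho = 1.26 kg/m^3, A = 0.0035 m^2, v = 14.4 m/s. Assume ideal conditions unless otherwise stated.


FM = 0.5 * CL * rho * A * v^2
FM = 0.5 * 0.3 * 1.26 * 0.0035 * 14.4^2
v^2 = 207.36
FM = 0.5 * 0.3 * 1.26 * 0.0035 * 207.36 = 0.1372 N

0.1372 N


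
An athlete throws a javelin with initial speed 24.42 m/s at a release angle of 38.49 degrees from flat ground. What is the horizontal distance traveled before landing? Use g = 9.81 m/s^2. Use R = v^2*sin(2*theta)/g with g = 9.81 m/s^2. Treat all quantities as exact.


R = v^2 * sin(2*theta) / g
Convert angle to radians: theta = 38.49 deg = 0.6718 rad
sin(2*theta) = sin(1.3436) = 0.9743
R = 24.42^2 * 0.9743 / 9.81
R = 596.3364 * 0.9743 / 9.81 = 59.2258 m

59.2258 m


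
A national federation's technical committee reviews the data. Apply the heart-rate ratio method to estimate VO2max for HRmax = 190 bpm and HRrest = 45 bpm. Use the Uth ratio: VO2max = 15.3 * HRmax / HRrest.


VO2max = 15.3 * HRmax / HRrest
VO2max = 15.3 * 190 / 45
VO2max = 2907 / 45 = 64.6 mL/kg/min

64.6 mL/kg/min


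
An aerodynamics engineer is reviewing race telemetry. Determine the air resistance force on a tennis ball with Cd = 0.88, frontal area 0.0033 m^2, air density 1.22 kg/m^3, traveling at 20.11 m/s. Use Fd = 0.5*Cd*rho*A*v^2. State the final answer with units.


Fd = 0.5 * Cd * rho * A * v^2
Fd = 0.5 * 0.88 * 1.22 * 0.0033 * 20.11^2
v^2 = 404.4121
Fd = 0.5 * 0.88 * 1.22 * 0.0033 * 404.4121 = 0.7164 N

0.7164 N


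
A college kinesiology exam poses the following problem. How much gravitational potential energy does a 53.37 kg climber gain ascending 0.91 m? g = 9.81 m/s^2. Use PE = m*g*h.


PE = m * g * h
PE = 53.37 * 9.81 * 0.91
PE = 523.5597 * 0.91 = 476.4393 J

476.4393 J


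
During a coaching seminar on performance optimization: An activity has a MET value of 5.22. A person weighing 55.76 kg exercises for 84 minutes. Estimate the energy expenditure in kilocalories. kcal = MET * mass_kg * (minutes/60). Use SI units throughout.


kcal = MET * mass * time_hr
Convert time: 84 min = 1.4 hr
kcal = 5.22 * 55.76 * 1.4
kcal = 407.4941 kcal

407.4941 kcal


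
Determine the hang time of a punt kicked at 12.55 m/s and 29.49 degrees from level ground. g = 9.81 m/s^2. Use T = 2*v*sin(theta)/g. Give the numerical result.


T = 2*v*sin(theta)/g
sin(theta) = sin(29.49 deg) = 0.4923
T = 2*12.55*0.4923 / 9.81
T = 12.356 / 9.81 = 1.2595 s

1.2595 s


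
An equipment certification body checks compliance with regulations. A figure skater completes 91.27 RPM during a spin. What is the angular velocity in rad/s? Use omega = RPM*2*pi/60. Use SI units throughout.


omega = RPM * 2 * pi / 60
omega = 91.27 * 2 * 3.14159 / 60
omega = 573.4663 / 60 = 9.5578 rad/s

9.5578 rad/s


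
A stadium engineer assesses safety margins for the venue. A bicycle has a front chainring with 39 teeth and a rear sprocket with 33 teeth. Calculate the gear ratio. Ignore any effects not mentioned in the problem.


GR = front_teeth / rear_teeth
GR = 39 / 33
GR = 1.1818

1.1818


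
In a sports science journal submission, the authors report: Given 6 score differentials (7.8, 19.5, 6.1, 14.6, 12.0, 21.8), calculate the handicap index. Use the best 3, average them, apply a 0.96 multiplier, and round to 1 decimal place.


All differentials: 7.8, 19.5, 6.1, 14.6, 12.0, 21.8
Sorted: 6.1, 7.8, 12.0, 14.6, 19.5, 21.8
Best 3: 6.1, 7.8, 12.0
Average of best = 25.9 / 3 = 8.6333
Raw index = 8.6333 * 0.96 = 8.288
Handicap index = round(8.288, 1) = 8.3

8.3


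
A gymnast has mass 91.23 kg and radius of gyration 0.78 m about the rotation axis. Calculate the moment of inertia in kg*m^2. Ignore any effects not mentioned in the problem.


I = m * k^2
I = 91.23 * 0.78^2
I = 91.23 * 0.6084 = 55.5043 kg*m^2

55.5043 kg*m^2


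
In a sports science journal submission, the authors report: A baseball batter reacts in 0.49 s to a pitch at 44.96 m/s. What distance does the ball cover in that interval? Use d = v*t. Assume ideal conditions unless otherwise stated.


d = v * t
d = 44.96 * 0.49
d = 22.0304 m

22.0304 m


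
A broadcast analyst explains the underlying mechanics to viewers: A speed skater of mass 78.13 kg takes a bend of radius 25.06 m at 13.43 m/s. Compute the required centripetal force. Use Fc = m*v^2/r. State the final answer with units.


Fc = m * v^2 / r
v^2 = 13.43^2 = 180.3649
Fc = 78.13 * 180.3649 / 25.06
Fc = 14091.9096 / 25.06 = 562.3268 N

562.3268 N


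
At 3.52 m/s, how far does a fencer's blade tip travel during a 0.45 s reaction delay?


d = v * t
d = 3.52 * 0.45
d = 1.584 m

1.584 m


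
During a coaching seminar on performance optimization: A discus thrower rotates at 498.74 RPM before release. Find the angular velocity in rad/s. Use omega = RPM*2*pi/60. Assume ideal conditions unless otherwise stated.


omega = RPM * 2 * pi / 60
omega = 498.74 * 2 * 3.14159 / 60
omega = 3133.6758 / 60 = 52.2279 rad/s

52.2279 rad/s


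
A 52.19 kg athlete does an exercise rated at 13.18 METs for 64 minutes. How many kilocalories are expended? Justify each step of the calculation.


kcal = MET * mass * time_hr
Convert time: 64 min = 1.0667 hr
kcal = 13.18 * 52.19 * 1.0667
kcal = 733.7218 kcal

733.7218 kcal


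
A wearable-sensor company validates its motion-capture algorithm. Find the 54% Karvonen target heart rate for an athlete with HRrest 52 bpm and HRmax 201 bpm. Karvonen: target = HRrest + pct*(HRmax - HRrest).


Target = HRrest + pct*(HRmax - HRrest)
Heart rate reserve = HRmax - HRrest = 201 - 52 = 149 bpm
Fraction = 54% = 0.54
Target = 52 + 0.54 * 149
Target = 52 + 80.46 = 132.46 bpm

132.46 bpm


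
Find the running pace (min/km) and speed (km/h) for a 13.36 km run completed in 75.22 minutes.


Pace = time / distance = 75.22 min / 13.36 km = 5.6302 min/km
Speed = distance / time_in_hours = 13.36 / 1.2537 hr
Speed = 10.6567 km/h

5.6302 min/km, 10.6567 km/h


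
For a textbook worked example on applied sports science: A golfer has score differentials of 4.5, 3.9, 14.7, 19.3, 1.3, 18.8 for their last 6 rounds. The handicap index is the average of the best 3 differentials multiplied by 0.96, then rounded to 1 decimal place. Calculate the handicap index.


All differentials: 4.5, 3.9, 14.7, 19.3, 1.3, 18.8
Sorted: 1.3, 3.9, 4.5, 14.7, 18.8, 19.3
Best 3: 1.3, 3.9, 4.5
Average of best = 9.7 / 3 = 3.2333
Raw index = 3.2333 * 0.96 = 3.104
Handicap index = round(3.104, 1) = 3.1

3.1


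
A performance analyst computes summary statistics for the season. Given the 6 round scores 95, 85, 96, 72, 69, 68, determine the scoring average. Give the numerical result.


Average = sum / n
Sum = 485
Average = 485 / 6 = 80.8333

80.8333


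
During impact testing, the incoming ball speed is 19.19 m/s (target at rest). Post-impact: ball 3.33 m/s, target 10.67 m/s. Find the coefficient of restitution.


e = (v2_after - v1_after) / (v1_before - v2_before)
Numerator = 10.67 - 3.33 = 7.34
Denominator = 19.19 - 0 = 19.19
e = 7.34 / 19.19 = 0.3825

0.3825


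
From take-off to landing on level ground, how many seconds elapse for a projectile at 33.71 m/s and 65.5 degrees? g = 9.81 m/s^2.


T = 2*v*sin(theta)/g
sin(theta) = sin(65.5 deg) = 0.91
T = 2*33.71*0.91 / 9.81
T = 61.3496 / 9.81 = 6.2538 s

6.2538 s


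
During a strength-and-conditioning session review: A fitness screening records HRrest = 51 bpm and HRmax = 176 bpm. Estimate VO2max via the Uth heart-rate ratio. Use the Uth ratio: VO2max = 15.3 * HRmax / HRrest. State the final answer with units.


VO2max = 15.3 * HRmax / HRrest
VO2max = 15.3 * 176 / 51
VO2max = 2692.8 / 51 = 52.8 mL/kg/min

52.8 mL/kg/min


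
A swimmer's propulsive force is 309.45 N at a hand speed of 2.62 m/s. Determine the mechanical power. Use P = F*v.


P = F * v
P = 309.45 * 2.62
P = 810.759 W

810.759 W


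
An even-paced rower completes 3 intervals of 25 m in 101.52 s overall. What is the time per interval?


Split time = total_time / n_laps = 101.52 / 3
Split time = 33.84 s per lap

33.84 s


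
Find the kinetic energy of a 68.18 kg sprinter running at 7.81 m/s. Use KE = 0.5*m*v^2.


KE = 0.5 * m * v^2
KE = 0.5 * 68.18 * 7.81^2
KE = 0.5 * 68.18 * 60.9961 = 2079.357 J

2079.357 J


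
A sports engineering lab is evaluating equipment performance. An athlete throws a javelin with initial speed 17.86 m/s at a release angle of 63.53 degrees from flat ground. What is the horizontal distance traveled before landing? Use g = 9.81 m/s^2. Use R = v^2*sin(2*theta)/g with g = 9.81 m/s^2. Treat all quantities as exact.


R = v^2 * sin(2*theta) / g
Convert angle to radians: theta = 63.53 deg = 1.1088 rad
sin(2*theta) = sin(2.2176) = 0.798
R = 17.86^2 * 0.798 / 9.81
R = 318.9796 * 0.798 / 9.81 = 25.9477 m

25.9477 m


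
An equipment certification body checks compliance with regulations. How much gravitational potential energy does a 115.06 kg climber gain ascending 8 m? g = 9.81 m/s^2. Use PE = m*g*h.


PE = m * g * h
PE = 115.06 * 9.81 * 8
PE = 1128.7386 * 8 = 9029.9088 J

9029.9088 J


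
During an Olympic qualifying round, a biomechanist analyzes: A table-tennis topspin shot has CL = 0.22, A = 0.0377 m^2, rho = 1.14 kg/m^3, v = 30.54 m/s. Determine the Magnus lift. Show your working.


FM = 0.5 * CL * rho * A * v^2
FM = 0.5 * 0.22 * 1.14 * 0.0377 * 30.54^2
v^2 = 932.6916
FM = 0.5 * 0.22 * 1.14 * 0.0377 * 932.6916 = 4.4094 N

4.4094 N


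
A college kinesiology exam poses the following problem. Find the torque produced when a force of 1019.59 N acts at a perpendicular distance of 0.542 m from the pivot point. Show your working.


tau = F * d
tau = 1019.59 * 0.542
tau = 552.6178 N*m

552.6178 N*m


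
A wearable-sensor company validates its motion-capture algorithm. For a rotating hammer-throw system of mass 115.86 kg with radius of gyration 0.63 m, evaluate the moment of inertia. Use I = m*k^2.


I = m * k^2
I = 115.86 * 0.63^2
I = 115.86 * 0.3969 = 45.9848 kg*m^2

45.9848 kg*m^2


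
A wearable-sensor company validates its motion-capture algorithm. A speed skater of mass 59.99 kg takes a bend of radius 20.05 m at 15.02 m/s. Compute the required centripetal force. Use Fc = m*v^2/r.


Fc = m * v^2 / r
v^2 = 15.02^2 = 225.6004
Fc = 59.99 * 225.6004 / 20.05
Fc = 13533.768 / 20.05 = 675.0009 N

675.0009 N


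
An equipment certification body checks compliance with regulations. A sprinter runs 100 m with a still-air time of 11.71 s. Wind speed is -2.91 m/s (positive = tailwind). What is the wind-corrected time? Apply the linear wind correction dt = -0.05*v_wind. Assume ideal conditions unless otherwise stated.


dt = -0.05 * v_wind = -0.05 * -2.91 = 0.1455 s
t_corrected = t_still + dt = 11.71 + (0.1455)
t_corrected = 11.8555 s

11.8555 s


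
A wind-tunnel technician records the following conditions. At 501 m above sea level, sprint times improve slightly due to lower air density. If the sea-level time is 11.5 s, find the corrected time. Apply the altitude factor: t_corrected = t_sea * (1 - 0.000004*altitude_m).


Correction factor = 1 - 0.000004 * 501 = 0.997996
t_corrected = t_sea * factor = 11.5 * 0.997996
t_corrected = 11.477 s

11.477 s


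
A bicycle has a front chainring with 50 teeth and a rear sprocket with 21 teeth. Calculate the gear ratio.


GR = front_teeth / rear_teeth
GR = 50 / 21
GR = 2.381

2.381


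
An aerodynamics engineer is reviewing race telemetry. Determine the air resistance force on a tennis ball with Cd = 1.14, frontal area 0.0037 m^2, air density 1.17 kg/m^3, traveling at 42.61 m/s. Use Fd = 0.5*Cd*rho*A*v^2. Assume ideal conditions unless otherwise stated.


Fd = 0.5 * Cd * rho * A * v^2
Fd = 0.5 * 1.14 * 1.17 * 0.0037 * 42.61^2
v^2 = 1815.6121
Fd = 0.5 * 1.14 * 1.17 * 0.0037 * 1815.6121 = 4.4801 N

4.4801 N


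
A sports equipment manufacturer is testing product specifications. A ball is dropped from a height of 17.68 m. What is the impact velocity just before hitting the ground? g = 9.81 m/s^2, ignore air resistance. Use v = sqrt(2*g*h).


v = sqrt(2 * g * h)
v = sqrt(2 * 9.81 * 17.68)
v = sqrt(346.8816) = 18.6248 m/s

18.6248 m/s


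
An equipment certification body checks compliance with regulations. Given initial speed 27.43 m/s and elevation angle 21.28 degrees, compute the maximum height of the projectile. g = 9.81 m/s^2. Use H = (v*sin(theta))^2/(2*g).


H = (v*sin(theta))^2 / (2*g)
vy = v*sin(theta) = 27.43 * sin(21.28 deg) = 9.9551 m/s
H = vy^2 / (2*g) = 99.1032 / (2*9.81)
H = 99.1032 / 19.62 = 5.0511 m

5.0511 m


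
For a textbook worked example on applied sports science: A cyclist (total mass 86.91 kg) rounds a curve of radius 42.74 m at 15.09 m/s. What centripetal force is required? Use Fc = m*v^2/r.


Fc = m * v^2 / r
v^2 = 15.09^2 = 227.7081
Fc = 86.91 * 227.7081 / 42.74
Fc = 19790.111 / 42.74 = 463.0349 N

463.0349 N


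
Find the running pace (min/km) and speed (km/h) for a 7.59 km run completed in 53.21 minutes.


Pace = time / distance = 53.21 min / 7.59 km = 7.0105 min/km
Speed = distance / time_in_hours = 7.59 / 0.8868 hr
Speed = 8.5585 km/h

7.0105 min/km, 8.5585 km/h


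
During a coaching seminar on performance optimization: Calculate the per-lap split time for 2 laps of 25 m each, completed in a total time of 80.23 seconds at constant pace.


Split time = total_time / n_laps = 80.23 / 2
Split time = 40.115 s per lap

40.115 s


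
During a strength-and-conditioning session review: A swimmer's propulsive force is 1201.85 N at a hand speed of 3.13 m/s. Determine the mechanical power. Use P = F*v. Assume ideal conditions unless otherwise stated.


P = F * v
P = 1201.85 * 3.13
P = 3761.7905 W

3761.7905 W


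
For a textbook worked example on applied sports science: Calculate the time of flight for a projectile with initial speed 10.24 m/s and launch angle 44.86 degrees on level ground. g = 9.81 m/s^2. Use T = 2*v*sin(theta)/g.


T = 2*v*sin(theta)/g
sin(theta) = sin(44.86 deg) = 0.7054
T = 2*10.24*0.7054 / 9.81
T = 14.4461 / 9.81 = 1.4726 s

1.4726 s


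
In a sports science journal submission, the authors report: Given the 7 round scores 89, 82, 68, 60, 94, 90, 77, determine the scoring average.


Average = sum / n
Sum = 560
Average = 560 / 7 = 80

80


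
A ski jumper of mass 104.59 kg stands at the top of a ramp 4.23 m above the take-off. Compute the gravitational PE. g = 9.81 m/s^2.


PE = m * g * h
PE = 104.59 * 9.81 * 4.23
PE = 1026.0279 * 4.23 = 4340.098 J

4340.098 J


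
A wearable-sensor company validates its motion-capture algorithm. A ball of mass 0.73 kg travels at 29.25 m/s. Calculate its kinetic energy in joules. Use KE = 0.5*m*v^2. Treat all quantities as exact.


KE = 0.5 * m * v^2
KE = 0.5 * 0.73 * 29.25^2
KE = 0.5 * 0.73 * 855.5625 = 312.2803 J

312.2803 J


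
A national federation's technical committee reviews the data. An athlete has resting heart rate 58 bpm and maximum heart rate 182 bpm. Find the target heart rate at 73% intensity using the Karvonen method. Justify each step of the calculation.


Target = HRrest + pct*(HRmax - HRrest)
Heart rate reserve = HRmax - HRrest = 182 - 58 = 124 bpm
Fraction = 73% = 0.73
Target = 58 + 0.73 * 124
Target = 58 + 90.52 = 148.52 bpm

148.52 bpm


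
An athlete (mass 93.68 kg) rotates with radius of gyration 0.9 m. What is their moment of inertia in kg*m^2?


I = m * k^2
I = 93.68 * 0.9^2
I = 93.68 * 0.81 = 75.8808 kg*m^2

75.8808 kg*m^2


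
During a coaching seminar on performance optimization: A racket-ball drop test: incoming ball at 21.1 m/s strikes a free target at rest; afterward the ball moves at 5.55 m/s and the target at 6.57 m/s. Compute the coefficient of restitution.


e = (v2_after - v1_after) / (v1_before - v2_before)
Numerator = 6.57 - 5.55 = 1.02
Denominator = 21.1 - 0 = 21.1
e = 1.02 / 21.1 = 0.0483

0.0483


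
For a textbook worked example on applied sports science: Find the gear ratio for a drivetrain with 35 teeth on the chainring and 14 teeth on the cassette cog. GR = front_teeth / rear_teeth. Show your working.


GR = front_teeth / rear_teeth
GR = 35 / 14
GR = 2.5

2.5


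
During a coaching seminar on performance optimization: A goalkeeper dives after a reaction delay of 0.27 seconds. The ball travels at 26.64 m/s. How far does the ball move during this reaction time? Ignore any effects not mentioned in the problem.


d = v * t
d = 26.64 * 0.27
d = 7.1928 m

7.1928 m


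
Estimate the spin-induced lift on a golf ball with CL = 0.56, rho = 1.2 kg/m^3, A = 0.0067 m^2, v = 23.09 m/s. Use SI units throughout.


FM = 0.5 * CL * rho * A * v^2
FM = 0.5 * 0.56 * 1.2 * 0.0067 * 23.09^2
v^2 = 533.1481
FM = 0.5 * 0.56 * 1.2 * 0.0067 * 533.1481 = 1.2002 N

1.2002 N


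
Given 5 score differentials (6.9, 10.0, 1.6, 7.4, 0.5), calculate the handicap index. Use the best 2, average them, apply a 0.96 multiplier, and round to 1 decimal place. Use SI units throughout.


All differentials: 6.9, 10.0, 1.6, 7.4, 0.5
Sorted: 0.5, 1.6, 6.9, 7.4, 10.0
Best 2: 0.5, 1.6
Average of best = 2.1 / 2 = 1.05
Raw index = 1.05 * 0.96 = 1.008
Handicap index = round(1.008, 1) = 1.0

1.0


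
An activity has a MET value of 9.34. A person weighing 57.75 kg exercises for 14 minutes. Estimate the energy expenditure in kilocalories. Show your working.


kcal = MET * mass * time_hr
Convert time: 14 min = 0.2333 hr
kcal = 9.34 * 57.75 * 0.2333
kcal = 125.8565 kcal

125.8565 kcal


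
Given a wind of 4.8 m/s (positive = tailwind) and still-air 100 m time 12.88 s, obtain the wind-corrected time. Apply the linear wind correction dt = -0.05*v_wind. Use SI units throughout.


dt = -0.05 * v_wind = -0.05 * 4.8 = -0.24 s
t_corrected = t_still + dt = 12.88 + (-0.24)
t_corrected = 12.64 s

12.64 s


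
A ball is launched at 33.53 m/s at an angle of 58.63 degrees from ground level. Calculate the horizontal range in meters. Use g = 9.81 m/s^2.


R = v^2 * sin(2*theta) / g
Convert angle to radians: theta = 58.63 deg = 1.0233 rad
sin(2*theta) = sin(2.0466) = 0.8889
R = 33.53^2 * 0.8889 / 9.81
R = 1124.2609 * 0.8889 / 9.81 = 101.8754 m

101.8754 m


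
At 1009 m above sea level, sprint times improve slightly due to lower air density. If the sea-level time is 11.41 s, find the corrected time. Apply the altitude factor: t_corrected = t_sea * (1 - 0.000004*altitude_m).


Correction factor = 1 - 0.000004 * 1009 = 0.995964
t_corrected = t_sea * factor = 11.41 * 0.995964
t_corrected = 11.3639 s

11.3639 s


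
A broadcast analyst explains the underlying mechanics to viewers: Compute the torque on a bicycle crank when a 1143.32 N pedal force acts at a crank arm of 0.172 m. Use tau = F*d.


tau = F * d
tau = 1143.32 * 0.172
tau = 196.651 N*m

196.651 N*m


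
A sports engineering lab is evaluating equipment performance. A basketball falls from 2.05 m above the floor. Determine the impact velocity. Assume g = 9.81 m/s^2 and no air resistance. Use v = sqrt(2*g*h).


v = sqrt(2 * g * h)
v = sqrt(2 * 9.81 * 2.05)
v = sqrt(40.221) = 6.342 m/s

6.342 m/s


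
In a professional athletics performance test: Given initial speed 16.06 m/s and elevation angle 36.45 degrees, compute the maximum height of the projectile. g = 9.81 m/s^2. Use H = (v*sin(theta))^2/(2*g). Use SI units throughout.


H = (v*sin(theta))^2 / (2*g)
vy = v*sin(theta) = 16.06 * sin(36.45 deg) = 9.5416 m/s
H = vy^2 / (2*g) = 91.0418 / (2*9.81)
H = 91.0418 / 19.62 = 4.6403 m

4.6403 m


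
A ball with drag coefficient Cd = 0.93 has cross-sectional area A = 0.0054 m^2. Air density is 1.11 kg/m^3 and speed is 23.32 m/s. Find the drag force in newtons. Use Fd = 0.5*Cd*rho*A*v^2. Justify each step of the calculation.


Fd = 0.5 * Cd * rho * A * v^2
Fd = 0.5 * 0.93 * 1.11 * 0.0054 * 23.32^2
v^2 = 543.8224
Fd = 0.5 * 0.93 * 1.11 * 0.0054 * 543.8224 = 1.5157 N

1.5157 N


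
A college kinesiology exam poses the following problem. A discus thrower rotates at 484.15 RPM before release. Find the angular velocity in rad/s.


omega = RPM * 2 * pi / 60
omega = 484.15 * 2 * 3.14159 / 60
omega = 3042.0042 / 60 = 50.7001 rad/s

50.7001 rad/s


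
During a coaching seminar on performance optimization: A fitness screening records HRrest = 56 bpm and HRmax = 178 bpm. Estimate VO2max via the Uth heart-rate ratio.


VO2max = 15.3 * HRmax / HRrest
VO2max = 15.3 * 178 / 56
VO2max = 2723.4 / 56 = 48.6321 mL/kg/min

48.6321 mL/kg/min


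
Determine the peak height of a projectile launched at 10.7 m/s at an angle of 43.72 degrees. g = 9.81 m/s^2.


H = (v*sin(theta))^2 / (2*g)
vy = v*sin(theta) = 10.7 * sin(43.72 deg) = 7.3951 m/s
H = vy^2 / (2*g) = 54.6881 / (2*9.81)
H = 54.6881 / 19.62 = 2.7874 m

2.7874 m


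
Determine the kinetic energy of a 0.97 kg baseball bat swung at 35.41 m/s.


KE = 0.5 * m * v^2
KE = 0.5 * 0.97 * 35.41^2
KE = 0.5 * 0.97 * 1253.8681 = 608.126 J

608.126 J


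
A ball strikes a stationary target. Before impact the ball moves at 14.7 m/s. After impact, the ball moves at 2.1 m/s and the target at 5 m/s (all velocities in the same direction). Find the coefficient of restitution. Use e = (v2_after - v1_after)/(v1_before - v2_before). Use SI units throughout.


e = (v2_after - v1_after) / (v1_before - v2_before)
Numerator = 5 - 2.1 = 2.9
Denominator = 14.7 - 0 = 14.7
e = 2.9 / 14.7 = 0.1973

0.1973
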